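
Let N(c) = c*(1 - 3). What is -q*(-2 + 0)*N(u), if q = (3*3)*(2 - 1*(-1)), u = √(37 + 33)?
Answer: -108*√70 ≈ -903.59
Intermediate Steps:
u = √70 ≈ 8.3666
N(c) = -2*c (N(c) = c*(-2) = -2*c)
q = 27 (q = 9*(2 + 1) = 9*3 = 27)
-q*(-2 + 0)*N(u) = -27*(-2 + 0)*(-2*√70) = -27*(-2)*(-2*√70) = -(-54)*(-2*√70) = -108*√70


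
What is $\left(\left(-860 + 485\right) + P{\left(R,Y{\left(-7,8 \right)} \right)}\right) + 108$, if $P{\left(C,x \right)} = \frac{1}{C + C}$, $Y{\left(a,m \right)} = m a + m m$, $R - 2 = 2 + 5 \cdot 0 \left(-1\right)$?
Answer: $- \frac{2135}{8} \approx -266.88$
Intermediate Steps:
$R = 4$ ($R = 2 + \left(2 + 5 \cdot 0 \left(-1\right)\right) = 2 + \left(2 + 5 \cdot 0\right) = 2 + \left(2 + 0\right) = 2 + 2 = 4$)
$Y{\left(a,m \right)} = m^{2} + a m$ ($Y{\left(a,m \right)} = a m + m^{2} = m^{2} + a m$)
$P{\left(C,x \right)} = \frac{1}{2 C}$
$\left(\left(-860 + 485\right) + P{\left(R,Y{\left(-7,8 \right)} \right)}\right) + 108 = \left(\left(-860 + 485\right) + \frac{1}{2 \cdot 4}\right) + 108 = \left(-375 + \frac{1}{2} \cdot \frac{1}{4}\right) + 108 = \left(-375 + \frac{1}{8}\right) + 108 = - \frac{2999}{8} + 108 = - \frac{2135}{8}$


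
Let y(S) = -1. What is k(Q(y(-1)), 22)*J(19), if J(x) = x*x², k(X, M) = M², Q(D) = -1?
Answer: 3319756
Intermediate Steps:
J(x) = x³
k(Q(y(-1)), 22)*J(19) = 22²*19³ = 484*6859 = 3319756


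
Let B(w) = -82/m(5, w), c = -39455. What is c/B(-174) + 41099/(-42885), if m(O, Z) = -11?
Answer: -18615674543/3516570 ≈ -5293.7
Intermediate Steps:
B(w) = 82/11 (B(w) = -82/(-11) = -82*(-1/11) = 82/11)
c/B(-174) + 41099/(-42885) = -39455/82/11 + 41099/(-42885) = -39455*11/82 + 41099*(-1/42885) = -434005/82 - 41099/42885 = -18615674543/3516570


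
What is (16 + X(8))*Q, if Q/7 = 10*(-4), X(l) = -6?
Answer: -2800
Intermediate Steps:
Q = -280 (Q = 7*(10*(-4)) = 7*(-40) = -280)
(16 + X(8))*Q = (16 - 6)*(-280) = 10*(-280) = -2800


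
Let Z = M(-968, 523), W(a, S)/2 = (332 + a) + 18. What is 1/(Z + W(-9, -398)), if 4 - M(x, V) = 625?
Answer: 1/61 ≈ 0.016393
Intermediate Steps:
M(x, V) = -621 (M(x, V) = 4 - 1*625 = 4 - 625 = -621)
W(a, S) = 700 + 2*a (W(a, S) = 2*((332 + a) + 18) = 2*(350 + a) = 700 + 2*a)
Z = -621
1/(Z + W(-9, -398)) = 1/(-621 + (700 + 2*(-9))) = 1/(-621 + (700 - 18)) = 1/(-621 + 682) = 1/61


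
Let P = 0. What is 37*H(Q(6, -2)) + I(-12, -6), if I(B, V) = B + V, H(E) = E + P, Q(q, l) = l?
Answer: -92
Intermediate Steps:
H(E) = E (H(E) = E + 0 = E)
37*H(Q(6, -2)) + I(-12, -6) = 37*(-2) + (-12 - 6) = -74 - 18 = -92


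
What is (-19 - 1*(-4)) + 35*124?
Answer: 4325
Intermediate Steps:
(-19 - 1*(-4)) + 35*124 = (-19 + 4) + 4340 = -15 + 4340 = 4325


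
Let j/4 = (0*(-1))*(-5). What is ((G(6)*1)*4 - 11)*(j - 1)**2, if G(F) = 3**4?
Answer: 313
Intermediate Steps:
G(F) = 81
j = 0 (j = 4*((0*(-1))*(-5)) = 4*(0*(-5)) = 4*0 = 0)
((G(6)*1)*4 - 11)*(j - 1)**2 = ((81*1)*4 - 11)*(0 - 1)**2 = (81*4 - 11)*(-1)**2 = (324 - 11)*1 = 313*1 = 313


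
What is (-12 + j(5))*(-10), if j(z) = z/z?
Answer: 110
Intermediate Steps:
j(z) = 1
(-12 + j(5))*(-10) = (-12 + 1)*(-10) = -11*(-10) = 110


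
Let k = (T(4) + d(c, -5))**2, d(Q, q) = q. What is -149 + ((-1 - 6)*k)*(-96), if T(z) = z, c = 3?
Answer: 523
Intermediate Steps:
k = 1 (k = (4 - 5)**2 = (-1)**2 = 1)
-149 + ((-1 - 6)*k)*(-96) = -149 + ((-1 - 6)*1)*(-96) = -149 - 7*1*(-96) = -149 - 7*(-96) = -149 + 672 = 523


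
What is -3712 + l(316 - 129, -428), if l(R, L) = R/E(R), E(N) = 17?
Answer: -3701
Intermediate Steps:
l(R, L) = R/17
-3712 + l(316 - 129, -428) = -3712 + (316 - 129)/17 = -3712 + (1/17)*187 = -3712 + 11 = -3701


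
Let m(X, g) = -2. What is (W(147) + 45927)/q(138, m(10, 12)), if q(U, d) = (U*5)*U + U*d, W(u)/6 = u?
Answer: 15603/31648 ≈ 0.49302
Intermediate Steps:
W(u) = 6*u
q(U, d) = 5*U**2 + U*d (q(U, d) = (5*U)*U + U*d = 5*U**2 + U*d)
(W(147) + 45927)/q(138, m(10, 12)) = (6*147 + 45927)/((138*(-2 + 5*138))) = (882 + 45927)/((138*(-2 + 690))) = 46809/((138*688)) = 46809/94944 = 46809*(1/94944) = 15603/31648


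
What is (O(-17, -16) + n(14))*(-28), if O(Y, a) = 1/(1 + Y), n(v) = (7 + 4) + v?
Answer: -2793/4 ≈ -698.25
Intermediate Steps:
n(v) = 11 + v
(O(-17, -16) + n(14))*(-28) = (1/(1 - 17) + (11 + 14))*(-28) = (1/(-16) + 25)*(-28) = (-1/16 + 25)*(-28) = (399/16)*(-28) = -2793/4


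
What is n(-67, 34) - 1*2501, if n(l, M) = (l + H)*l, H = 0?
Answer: 1988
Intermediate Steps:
n(l, M) = l² (n(l, M) = (l + 0)*l = l*l = l²)
n(-67, 34) - 1*2501 = (-67)² - 1*2501 = 4489 - 2501 = 1988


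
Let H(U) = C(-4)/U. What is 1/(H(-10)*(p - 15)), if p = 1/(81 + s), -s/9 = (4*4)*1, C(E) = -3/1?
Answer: -105/473 ≈ -0.22199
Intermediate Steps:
C(E) = -3 (C(E) = -3*1 = -3)
s = -144 (s = -9*4*4 = -144 ≈ -144.00)
H(U) = -3/U
p = -1/63 (p = 1/(81 - 144) = 1/(-63) = -1/63 ≈ -0.015873)
1/(H(-10)*(p - 15)) = 1/((-3/(-10))*(-1/63 - 15)) = 1/(-3*(-⅒)*(-946/63)) = 1/((3/10)*(-946/63)) = 1/(-473/105) = -105/473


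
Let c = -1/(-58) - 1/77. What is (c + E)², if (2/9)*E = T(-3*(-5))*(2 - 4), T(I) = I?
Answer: 363477557881/19945156 ≈ 18224.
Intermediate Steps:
E = -135 (E = 9*((-3*(-5))*(2 - 4))/2 = 9*(15*(-2))/2 = (9/2)*(-30) = -135)
c = 19/4466 (c = -1*(-1/58) - 1*1/77 = 1/58 - 1/77 = 19/4466 ≈ 0.0042544)
(c + E)² = (19/4466 - 135)² = (-602891/4466)² = 363477557881/19945156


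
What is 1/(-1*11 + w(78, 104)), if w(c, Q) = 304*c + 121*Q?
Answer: 1/36285 ≈ 2.7560e-5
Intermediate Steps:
w(c, Q) = 121*Q + 304*c
1/(-1*11 + w(78, 104)) = 1/(-1*11 + (121*104 + 304*78)) = 1/(-11 + (12584 + 23712)) = 1/(-11 + 36296) = 1/36285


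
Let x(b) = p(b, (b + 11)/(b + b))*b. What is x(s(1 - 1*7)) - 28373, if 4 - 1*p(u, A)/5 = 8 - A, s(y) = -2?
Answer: -56621/2 ≈ -28311.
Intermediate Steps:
p(u, A) = -20 + 5*A (p(u, A) = 20 - 5*(8 - A) = 20 + (-40 + 5*A) = -20 + 5*A)
x(b) = b*(-20 + 5*(11 + b)/(2*b)) (x(b) = (-20 + 5*((b + 11)/(b + b)))*b = (-20 + 5*((11 + b)/((2*b))))*b = (-20 + 5*((11 + b)*(1/(2*b))))*b = (-20 + 5*((11 + b)/(2*b)))*b = (-20 + 5*(11 + b)/(2*b))*b = b*(-20 + 5*(11 + b)/(2*b)))
x(s(1 - 1*7)) - 28373 = (55/2 - 35/2*(-2)) - 28373 = (55/2 + 35) - 28373 = 125/2 - 28373 = -56621/2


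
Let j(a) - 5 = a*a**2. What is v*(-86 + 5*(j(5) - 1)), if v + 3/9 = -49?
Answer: -82732/3 ≈ -27577.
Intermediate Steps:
j(a) = 5 + a**3 (j(a) = 5 + a*a**2 = 5 + a**3)
v = -148/3 (v = -1/3 - 49 = -148/3 ≈ -49.333)
v*(-86 + 5*(j(5) - 1)) = -148*(-86 + 5*((5 + 5**3) - 1))/3 = -148*(-86 + 5*((5 + 125) - 1))/3 = -148*(-86 + 5*(130 - 1))/3 = -148*(-86 + 5*129)/3 = -148*(-86 + 645)/3 = -148/3*559 = -82732/3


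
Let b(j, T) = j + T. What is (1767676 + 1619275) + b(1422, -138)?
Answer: 3388235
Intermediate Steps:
b(j, T) = T + j
(1767676 + 1619275) + b(1422, -138) = (1767676 + 1619275) + (-138 + 1422) = 3386951 + 1284 = 3388235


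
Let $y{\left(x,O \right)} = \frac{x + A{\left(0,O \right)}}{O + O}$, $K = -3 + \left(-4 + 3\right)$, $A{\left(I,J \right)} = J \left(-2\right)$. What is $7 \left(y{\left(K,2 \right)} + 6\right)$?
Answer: $28$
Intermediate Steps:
$A{\left(I,J \right)} = - 2 J$
$K = -4$ ($K = -3 - 1 = -4$)
$y{\left(x,O \right)} = \frac{x - 2 O}{2 O}$ ($y{\left(x,O \right)} = \frac{x - 2 O}{O + O} = \frac{x - 2 O}{2 O}$)
$7 \left(y{\left(K,2 \right)} + 6\right) = 7 \left(\frac{\frac{1}{2} \left(-4\right) - 2}{2} + 6\right) = 7 \left(\frac{-2 - 2}{2} + 6\right) = 7 \left(\frac{1}{2} \left(-4\right) + 6\right) = 7 \left(-2 + 6\right) = 7 \cdot 4 = 28$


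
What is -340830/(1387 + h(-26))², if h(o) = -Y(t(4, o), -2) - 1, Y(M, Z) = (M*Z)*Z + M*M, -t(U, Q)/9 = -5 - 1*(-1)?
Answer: -18935/162 ≈ -116.88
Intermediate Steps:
t(U, Q) = 36 (t(U, Q) = -9*(-5 - 1*(-1)) = -9*(-5 + 1) = -9*(-4) = 36)
Y(M, Z) = M² + M*Z² (Y(M, Z) = M*Z² + M² = M² + M*Z²)
h(o) = -1441 (h(o) = -36*(36 + (-2)²) - 1 = -36*(36 + 4) - 1 = -36*40 - 1 = -1*1440 - 1 = -1440 - 1 = -1441)
-340830/(1387 + h(-26))² = -340830/(1387 - 1441)² = -340830/((-54)²) = -340830/2916 = -340830*1/2916 = -18935/162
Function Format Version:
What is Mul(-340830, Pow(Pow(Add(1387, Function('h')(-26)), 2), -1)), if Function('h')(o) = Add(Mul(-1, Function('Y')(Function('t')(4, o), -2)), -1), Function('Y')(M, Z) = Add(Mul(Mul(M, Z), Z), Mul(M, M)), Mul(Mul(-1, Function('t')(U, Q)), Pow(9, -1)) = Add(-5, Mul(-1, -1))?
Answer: Rational(-18935, 162) ≈ -116.88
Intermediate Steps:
Function('t')(U, Q) = 36 (Function('t')(U, Q) = Mul(-9, Add(-5, Mul(-1, -1))) = Mul(-9, Add(-5, 1)) = Mul(-9, -4) = 36)
Function('Y')(M, Z) = Add(Pow(M, 2), Mul(M, Pow(Z, 2))) (Function('Y')(M, Z) = Add(Mul(M, Pow(Z, 2)), Pow(M, 2)) = Add(Pow(M, 2), Mul(M, Pow(Z, 2))))
Function('h')(o) = -1441 (Function('h')(o) = Add(Mul(-1, Mul(36, Add(36, Pow(-2, 2)))), -1) = Add(Mul(-1, Mul(36, Add(36, 4))), -1) = Add(Mul(-1, Mul(36, 40)), -1) = Add(Mul(-1, 1440), -1) = Add(-1440, -1) = -1441)
Mul(-340830, Pow(Pow(Add(1387, Function('h')(-26)), 2), -1)) = Mul(-340830, Pow(Pow(Add(1387, -1441), 2), -1)) = Mul(-340830, Pow(Pow(-54, 2), -1)) = Mul(-340830, Pow(2916, -1)) = Mul(-340830, Rational(1, 2916)) = Rational(-18935, 162)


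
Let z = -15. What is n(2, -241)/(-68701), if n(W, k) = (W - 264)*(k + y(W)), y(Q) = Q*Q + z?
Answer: -66024/68701 ≈ -0.96103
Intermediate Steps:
y(Q) = -15 + Q² (y(Q) = Q*Q - 15 = Q² - 15 = -15 + Q²)
n(W, k) = (-264 + W)*(-15 + k + W²) (n(W, k) = (W - 264)*(k + (-15 + W²)) = (-264 + W)*(-15 + k + W²))
n(2, -241)/(-68701) = (3960 - 264*(-241) - 264*2² + 2*(-241) + 2*(-15 + 2²))/(-68701) = (3960 + 63624 - 264*4 - 482 + 2*(-15 + 4))*(-1/68701) = (3960 + 63624 - 1056 - 482 + 2*(-11))*(-1/68701) = (3960 + 63624 - 1056 - 482 - 22)*(-1/68701) = 66024*(-1/68701) = -66024/68701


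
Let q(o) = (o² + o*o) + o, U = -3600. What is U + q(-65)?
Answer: 4785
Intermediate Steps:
q(o) = o + 2*o² (q(o) = (o² + o²) + o = 2*o² + o = o + 2*o²)
U + q(-65) = -3600 - 65*(1 + 2*(-65)) = -3600 - 65*(1 - 130) = -3600 - 65*(-129) = -3600 + 8385 = 4785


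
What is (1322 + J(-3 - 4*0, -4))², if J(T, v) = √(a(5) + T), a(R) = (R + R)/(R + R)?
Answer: (1322 + I*√2)² ≈ 1.7477e+6 + 3739.0*I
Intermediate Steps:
a(R) = 1 (a(R) = (2*R)/((2*R)) = (2*R)*(1/(2*R)) = 1)
J(T, v) = √(1 + T)
(1322 + J(-3 - 4*0, -4))² = (1322 + √(1 + (-3 - 4*0)))² = (1322 + √(1 + (-3 + 0)))² = (1322 + √(1 - 3))² = (1322 + √(-2))² = (1322 + I*√2)²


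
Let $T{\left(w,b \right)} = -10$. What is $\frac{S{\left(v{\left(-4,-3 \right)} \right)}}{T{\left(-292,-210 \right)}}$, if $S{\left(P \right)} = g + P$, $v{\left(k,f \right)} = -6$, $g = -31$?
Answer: $\frac{37}{10} \approx 3.7$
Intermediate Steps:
$S{\left(P \right)} = -31 + P$
$\frac{S{\left(v{\left(-4,-3 \right)} \right)}}{T{\left(-292,-210 \right)}} = \frac{-31 - 6}{-10} = \left(-37\right) \left(- \frac{1}{10}\right) = \frac{37}{10}$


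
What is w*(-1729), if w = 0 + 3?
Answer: -5187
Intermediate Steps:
w = 3
w*(-1729) = 3*(-1729) = -5187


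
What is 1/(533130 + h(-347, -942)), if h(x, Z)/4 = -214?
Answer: 1/532274 ≈ 1.8787e-6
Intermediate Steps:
h(x, Z) = -856 (h(x, Z) = 4*(-214) = -856)
1/(533130 + h(-347, -942)) = 1/(533130 - 856) = 1/532274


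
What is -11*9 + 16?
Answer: -83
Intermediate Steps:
-11*9 + 16 = -99 + 16 = -83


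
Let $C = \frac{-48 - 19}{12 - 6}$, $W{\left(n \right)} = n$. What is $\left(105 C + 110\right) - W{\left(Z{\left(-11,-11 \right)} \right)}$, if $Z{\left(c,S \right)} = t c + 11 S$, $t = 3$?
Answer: $- \frac{1817}{2} \approx -908.5$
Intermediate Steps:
$Z{\left(c,S \right)} = 3 c + 11 S$
$C = - \frac{67}{6} \approx -11.167$
$\left(105 C + 110\right) - W{\left(Z{\left(-11,-11 \right)} \right)} = \left(105 \left(- \frac{67}{6}\right) + 110\right) - \left(3 \left(-11\right) + 11 \left(-11\right)\right) = \left(- \frac{2345}{2} + 110\right) - \left(-33 - 121\right) = - \frac{2125}{2} - -154 = - \frac{2125}{2} + 154 = - \frac{1817}{2}$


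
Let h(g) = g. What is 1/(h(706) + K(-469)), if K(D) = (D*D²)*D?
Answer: 1/48382842227 ≈ 2.0668e-11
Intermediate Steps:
K(D) = D⁴ (K(D) = D³*D = D⁴)
1/(h(706) + K(-469)) = 1/(706 + (-469)⁴) = 1/(706 + 48382841521) = 1/48382842227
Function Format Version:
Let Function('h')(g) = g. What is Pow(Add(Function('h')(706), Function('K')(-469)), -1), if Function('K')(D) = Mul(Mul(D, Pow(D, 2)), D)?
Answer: Rational(1, 48382842227) ≈ 2.0668e-11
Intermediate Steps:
Function('K')(D) = Pow(D, 4) (Function('K')(D) = Mul(Pow(D, 3), D) = Pow(D, 4))
Pow(Add(Function('h')(706), Function('K')(-469)), -1) = Pow(Add(706, Pow(-469, 4)), -1) = Pow(Add(706, 48382841521), -1) = Pow(48382842227, -1) = Rational(1, 48382842227)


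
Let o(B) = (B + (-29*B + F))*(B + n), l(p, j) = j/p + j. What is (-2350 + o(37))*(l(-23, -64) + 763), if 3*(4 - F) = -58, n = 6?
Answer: -2222357444/69 ≈ -3.2208e+7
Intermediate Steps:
F = 70/3 (F = 4 - ⅓*(-58) = 4 + 58/3 = 70/3 ≈ 23.333)
l(p, j) = j + j/p
o(B) = (6 + B)*(70/3 - 28*B) (o(B) = (B + (-29*B + 70/3))*(B + 6) = (B + (70/3 - 29*B))*(6 + B) = (70/3 - 28*B)*(6 + B) = (6 + B)*(70/3 - 28*B))
(-2350 + o(37))*(l(-23, -64) + 763) = (-2350 + (140 - 28*37² - 434/3*37))*((-64 - 64/(-23)) + 763) = (-2350 + (140 - 28*1369 - 16058/3))*((-64 - 64*(-1/23)) + 763) = (-2350 + (140 - 38332 - 16058/3))*((-64 + 64/23) + 763) = (-2350 - 130634/3)*(-1408/23 + 763) = -137684/3*16141/23 = -2222357444/69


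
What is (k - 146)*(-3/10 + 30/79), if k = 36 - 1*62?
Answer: -5418/395 ≈ -13.716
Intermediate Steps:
k = -26 (k = 36 - 62 = -26)
(k - 146)*(-3/10 + 30/79) = (-26 - 146)*(-3/10 + 30/79) = -172*(-3*⅒ + 30*(1/79)) = -172*(-3/10 + 30/79) = -172*63/790 = -5418/395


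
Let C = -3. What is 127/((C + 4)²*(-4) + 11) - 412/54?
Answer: 1987/189 ≈ 10.513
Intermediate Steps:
127/((C + 4)²*(-4) + 11) - 412/54 = 127/((-3 + 4)²*(-4) + 11) - 412/54 = 127/(1²*(-4) + 11) - 412*1/54 = 127/(1*(-4) + 11) - 206/27 = 127/(-4 + 11) - 206/27 = 127/7 - 206/27 = 1987/189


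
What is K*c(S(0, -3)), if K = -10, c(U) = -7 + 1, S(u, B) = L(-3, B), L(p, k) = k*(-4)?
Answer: 60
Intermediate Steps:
L(p, k) = -4*k
S(u, B) = -4*B
c(U) = -6
K*c(S(0, -3)) = -10*(-6) = 60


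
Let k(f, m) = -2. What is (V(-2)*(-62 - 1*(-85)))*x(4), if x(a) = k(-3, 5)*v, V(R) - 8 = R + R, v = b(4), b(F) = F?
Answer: -736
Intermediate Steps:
v = 4
V(R) = 8 + 2*R (V(R) = 8 + (R + R) = 8 + 2*R)
x(a) = -8 (x(a) = -2*4 = -8)
(V(-2)*(-62 - 1*(-85)))*x(4) = ((8 + 2*(-2))*(-62 - 1*(-85)))*(-8) = ((8 - 4)*(-62 + 85))*(-8) = (4*23)*(-8) = 92*(-8) = -736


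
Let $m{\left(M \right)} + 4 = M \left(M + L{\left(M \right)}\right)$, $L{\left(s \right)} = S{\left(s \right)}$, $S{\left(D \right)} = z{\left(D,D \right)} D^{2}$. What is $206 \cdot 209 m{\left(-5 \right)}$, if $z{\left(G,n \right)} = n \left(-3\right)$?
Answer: $-79822116$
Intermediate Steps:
$z{\left(G,n \right)} = - 3 n$
$S{\left(D \right)} = - 3 D^{3}$ ($S{\left(D \right)} = - 3 D D^{2} = - 3 D^{3}$)
$L{\left(s \right)} = - 3 s^{3}$
$m{\left(M \right)} = -4 + M \left(M - 3 M^{3}\right)$
$206 \cdot 209 m{\left(-5 \right)} = 206 \cdot 209 \left(-4 + \left(-5\right)^{2} - 3 \left(-5\right)^{4}\right) = 43054 \left(-4 + 25 - 1875\right) = 43054 \left(-1854\right) = -79822116$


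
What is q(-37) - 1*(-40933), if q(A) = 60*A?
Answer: 38713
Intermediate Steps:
q(-37) - 1*(-40933) = 60*(-37) - 1*(-40933) = -2220 + 40933 = 38713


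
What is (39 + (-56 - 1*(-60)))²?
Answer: 1849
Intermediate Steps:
(39 + (-56 - 1*(-60)))² = (39 + (-56 + 60))² = (39 + 4)² = 43² = 1849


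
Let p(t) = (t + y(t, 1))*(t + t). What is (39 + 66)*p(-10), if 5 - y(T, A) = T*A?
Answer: -10500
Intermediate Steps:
y(T, A) = 5 - A*T (y(T, A) = 5 - T*A = 5 - A*T)
p(t) = 10*t (p(t) = (t + (5 - 1*1*t))*(t + t) = (t + (5 - t))*(2*t) = 5*(2*t) = 10*t)
(39 + 66)*p(-10) = (39 + 66)*(10*(-10)) = 105*(-100) = -10500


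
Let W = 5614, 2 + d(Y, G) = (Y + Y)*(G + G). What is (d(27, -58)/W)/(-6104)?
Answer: 3133/17133928 ≈ 0.00018285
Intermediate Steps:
d(Y, G) = -2 + 4*G*Y (d(Y, G) = -2 + (Y + Y)*(G + G) = -2 + (2*Y)*(2*G) = -2 + 4*G*Y)
(d(27, -58)/W)/(-6104) = ((-2 + 4*(-58)*27)/5614)/(-6104) = ((-2 - 6264)*(1/5614))*(-1/6104) = -6266*1/5614*(-1/6104) = -3133/2807*(-1/6104) = 3133/17133928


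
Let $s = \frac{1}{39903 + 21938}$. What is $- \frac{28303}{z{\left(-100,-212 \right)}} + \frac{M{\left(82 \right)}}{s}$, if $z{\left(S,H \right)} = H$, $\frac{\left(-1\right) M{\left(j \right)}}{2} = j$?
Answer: $- \frac{2150059585}{212} \approx -1.0142 \cdot 10^{7}$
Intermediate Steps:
$s = \frac{1}{61841} \approx 1.617 \cdot 10^{-5}$
$M{\left(j \right)} = - 2 j$
$- \frac{28303}{z{\left(-100,-212 \right)}} + \frac{M{\left(82 \right)}}{s} = - \frac{28303}{-212} + \left(-2\right) 82 \frac{1}{\frac{1}{61841}} = \left(-28303\right) \left(- \frac{1}{212}\right) - 10141924 = \frac{28303}{212} - 10141924 = - \frac{2150059585}{212}$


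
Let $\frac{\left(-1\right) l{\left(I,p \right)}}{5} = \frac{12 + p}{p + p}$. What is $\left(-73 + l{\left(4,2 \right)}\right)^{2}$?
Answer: $\frac{32761}{4} \approx 8190.3$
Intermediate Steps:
$l{\left(I,p \right)} = - \frac{5 \left(12 + p\right)}{2 p}$ ($l{\left(I,p \right)} = - 5 \frac{12 + p}{p + p} = - 5 \frac{12 + p}{2 p} = - \frac{5 \left(12 + p\right)}{2 p}$)
$\left(-73 + l{\left(4,2 \right)}\right)^{2} = \left(-73 - \left(\frac{5}{2} + \frac{30}{2}\right)\right)^{2} = \left(-73 - \frac{35}{2}\right)^{2} = \left(- \frac{181}{2}\right)^{2} = \frac{32761}{4}$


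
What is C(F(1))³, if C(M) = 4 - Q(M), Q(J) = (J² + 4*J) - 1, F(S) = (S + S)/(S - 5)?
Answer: 19683/64 ≈ 307.55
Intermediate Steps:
F(S) = 2*S/(-5 + S) (F(S) = (2*S)/(-5 + S) = 2*S/(-5 + S))
Q(J) = -1 + J² + 4*J
C(M) = 5 - M² - 4*M (C(M) = 4 - (-1 + M² + 4*M) = 4 + (1 - M² - 4*M) = 5 - M² - 4*M)
C(F(1))³ = (5 - (2*1/(-5 + 1))² - 8/(-5 + 1))³ = (5 - (2*1/(-4))² - 8/(-4))³ = (5 - (2*1*(-¼))² - 8*(-1)/4)³ = (5 - (-½)² - 4*(-½))³ = (5 - 1*¼ + 2)³ = (5 - ¼ + 2)³ = (27/4)³ = 19683/64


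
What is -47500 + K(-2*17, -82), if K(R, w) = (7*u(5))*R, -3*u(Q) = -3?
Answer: -47738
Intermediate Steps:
u(Q) = 1 (u(Q) = -⅓*(-3) = 1)
K(R, w) = 7*R (K(R, w) = (7*1)*R = 7*R)
-47500 + K(-2*17, -82) = -47500 + 7*(-2*17) = -47500 + 7*(-34) = -47500 - 238 = -47738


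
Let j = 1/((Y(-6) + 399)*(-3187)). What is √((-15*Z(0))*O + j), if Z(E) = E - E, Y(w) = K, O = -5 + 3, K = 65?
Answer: I*√92423/369692 ≈ 0.00082234*I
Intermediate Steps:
O = -2
Y(w) = 65
Z(E) = 0
j = -1/1478768 (j = 1/((65 + 399)*(-3187)) = -1/3187/464 = (1/464)*(-1/3187) = -1/1478768 ≈ -6.7624e-7)
√((-15*Z(0))*O + j) = √(-15*0*(-2) - 1/1478768) = √(0*(-2) - 1/1478768) = √(0 - 1/1478768) = √(-1/1478768) = I*√92423/369692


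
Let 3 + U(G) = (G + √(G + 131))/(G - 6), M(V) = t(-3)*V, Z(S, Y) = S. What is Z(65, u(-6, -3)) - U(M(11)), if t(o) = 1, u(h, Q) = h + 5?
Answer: 329/5 - √142/5 ≈ 63.417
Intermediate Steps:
u(h, Q) = 5 + h
M(V) = V (M(V) = 1*V = V)
U(G) = -3 + (G + √(131 + G))/(-6 + G) (U(G) = -3 + (G + √(G + 131))/(G - 6) = -3 + (G + √(131 + G))/(-6 + G))
Z(65, u(-6, -3)) - U(M(11)) = 65 - (18 + √(131 + 11) - 2*11)/(-6 + 11) = 65 - (18 + √142 - 22)/5 = 65 - (-4 + √142)/5 = 65 - (-⅘ + √142/5) = 65 + (⅘ - √142/5) = 329/5 - √142/5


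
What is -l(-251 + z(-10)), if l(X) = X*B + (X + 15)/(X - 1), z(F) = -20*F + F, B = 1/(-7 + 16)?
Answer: 1684/279 ≈ 6.0358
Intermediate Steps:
B = ⅑ (B = 1/9 = ⅑ ≈ 0.11111)
z(F) = -19*F
l(X) = X/9 + (15 + X)/(-1 + X) (l(X) = X*(⅑) + (X + 15)/(X - 1) = X/9 + (15 + X)/(-1 + X))
-l(-251 + z(-10)) = -(135 + (-251 - 19*(-10))² + 8*(-251 - 19*(-10)))/(9*(-1 + (-251 - 19*(-10)))) = -(135 + (-251 + 190)² + 8*(-251 + 190))/(9*(-1 + (-251 + 190))) = -(135 + (-61)² + 8*(-61))/(9*(-1 - 61)) = -(135 + 3721 - 488)/(9*(-62)) = -(-1)*3368/(9*62) = -1*(-1684/279) = 1684/279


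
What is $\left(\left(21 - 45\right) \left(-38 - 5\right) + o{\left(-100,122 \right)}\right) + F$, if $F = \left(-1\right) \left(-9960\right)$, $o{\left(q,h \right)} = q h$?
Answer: $-1208$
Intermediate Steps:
$o{\left(q,h \right)} = h q$
$F = 9960$
$\left(\left(21 - 45\right) \left(-38 - 5\right) + o{\left(-100,122 \right)}\right) + F = \left(\left(21 - 45\right) \left(-38 - 5\right) + 122 \left(-100\right)\right) + 9960 = \left(- 24 \left(-38 - 5\right) - 12200\right) + 9960 = \left(\left(-24\right) \left(-43\right) - 12200\right) + 9960 = \left(1032 - 12200\right) + 9960 = -11168 + 9960 = -1208$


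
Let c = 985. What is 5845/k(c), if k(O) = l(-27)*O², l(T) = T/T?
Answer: 1169/194045 ≈ 0.0060244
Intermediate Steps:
l(T) = 1
k(O) = O² (k(O) = 1*O² = O²)
5845/k(c) = 5845/(985²) = 5845/970225 = 5845*(1/970225) = 1169/194045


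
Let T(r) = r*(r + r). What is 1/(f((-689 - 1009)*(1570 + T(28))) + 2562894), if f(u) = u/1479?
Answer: 493/1261730634 ≈ 3.9073e-7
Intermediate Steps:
T(r) = 2*r² (T(r) = r*(2*r) = 2*r²)
f(u) = u/1479 (f(u) = u*(1/1479) = u/1479)
1/(f((-689 - 1009)*(1570 + T(28))) + 2562894) = 1/(((-689 - 1009)*(1570 + 2*28²))/1479 + 2562894) = 1/((-1698*(1570 + 2*784))/1479 + 2562894) = 1/((-1698*(1570 + 1568))/1479 + 2562894) = 1/((-1698*3138)/1479 + 2562894) = 1/((1/1479)*(-5328324) + 2562894) = 1/(-1776108/493 + 2562894) = 1/(1261730634/493) = 493/1261730634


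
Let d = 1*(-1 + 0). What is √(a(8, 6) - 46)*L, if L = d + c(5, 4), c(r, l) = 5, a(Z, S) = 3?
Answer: 4*I*√43 ≈ 26.23*I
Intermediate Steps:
d = -1 (d = 1*(-1) = -1)
L = 4 (L = -1 + 5 = 4)
√(a(8, 6) - 46)*L = √(3 - 46)*4 = √(-43)*4 = (I*√43)*4 = 4*I*√43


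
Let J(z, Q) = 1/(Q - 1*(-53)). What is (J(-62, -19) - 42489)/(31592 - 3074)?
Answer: -206375/138516 ≈ -1.4899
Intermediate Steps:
J(z, Q) = 1/(53 + Q) (J(z, Q) = 1/(Q + 53) = 1/(53 + Q))
(J(-62, -19) - 42489)/(31592 - 3074) = (1/(53 - 19) - 42489)/(31592 - 3074) = (1/34 - 42489)/28518 = (1/34 - 42489)*(1/28518) = -1444625/34*1/28518 = -206375/138516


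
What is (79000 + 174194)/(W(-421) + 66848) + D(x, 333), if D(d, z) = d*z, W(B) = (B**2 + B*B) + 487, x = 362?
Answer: 50848605276/421817 ≈ 1.2055e+5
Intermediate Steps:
W(B) = 487 + 2*B**2 (W(B) = (B**2 + B**2) + 487 = 2*B**2 + 487 = 487 + 2*B**2)
(79000 + 174194)/(W(-421) + 66848) + D(x, 333) = (79000 + 174194)/((487 + 2*(-421)**2) + 66848) + 362*333 = 253194/((487 + 2*177241) + 66848) + 120546 = 253194/((487 + 354482) + 66848) + 120546 = 253194/(354969 + 66848) + 120546 = 253194/421817 + 120546 = 50848605276/421817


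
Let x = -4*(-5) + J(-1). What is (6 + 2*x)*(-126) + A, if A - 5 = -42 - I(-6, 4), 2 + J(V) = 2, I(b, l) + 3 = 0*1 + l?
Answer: -5834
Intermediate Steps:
I(b, l) = -3 + l (I(b, l) = -3 + (0*1 + l) = -3 + (0 + l) = -3 + l)
J(V) = 0 (J(V) = -2 + 2 = 0)
A = -38 (A = 5 + (-42 - (-3 + 4)) = 5 + (-42 - 1*1) = 5 + (-42 - 1) = 5 - 43 = -38)
x = 20 (x = -4*(-5) + 0 = 20 + 0 = 20)
(6 + 2*x)*(-126) + A = (6 + 2*20)*(-126) - 38 = (6 + 40)*(-126) - 38 = 46*(-126) - 38 = -5796 - 38 = -5834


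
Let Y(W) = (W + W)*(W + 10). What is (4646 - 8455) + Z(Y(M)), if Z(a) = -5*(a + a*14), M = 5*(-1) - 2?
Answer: -659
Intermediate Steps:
M = -7 (M = -5 - 2 = -7)
Y(W) = 2*W*(10 + W) (Y(W) = (2*W)*(10 + W) = 2*W*(10 + W))
Z(a) = -75*a (Z(a) = -5*(a + 14*a) = -75*a)
(4646 - 8455) + Z(Y(M)) = (4646 - 8455) - 150*(-7)*(10 - 7) = -3809 - 150*(-7)*3 = -3809 - 75*(-42) = -3809 + 3150 = -659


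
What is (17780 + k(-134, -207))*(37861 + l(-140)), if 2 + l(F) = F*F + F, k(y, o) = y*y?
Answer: 2048351784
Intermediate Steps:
k(y, o) = y²
l(F) = -2 + F + F² (l(F) = -2 + (F*F + F) = -2 + (F² + F) = -2 + (F + F²) = -2 + F + F²)
(17780 + k(-134, -207))*(37861 + l(-140)) = (17780 + (-134)²)*(37861 + (-2 - 140 + (-140)²)) = (17780 + 17956)*(37861 + (-2 - 140 + 19600)) = 35736*(37861 + 19458) = 35736*57319 = 2048351784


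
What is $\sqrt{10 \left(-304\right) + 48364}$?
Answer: $6 \sqrt{1259} \approx 212.89$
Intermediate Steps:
$\sqrt{10 \left(-304\right) + 48364} = \sqrt{-3040 + 48364} = \sqrt{45324} = 6 \sqrt{1259}$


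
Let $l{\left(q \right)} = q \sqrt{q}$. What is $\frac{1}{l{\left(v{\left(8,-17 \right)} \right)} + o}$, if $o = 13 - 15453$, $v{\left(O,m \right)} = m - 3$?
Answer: $\frac{i}{40 \left(\sqrt{5} - 386 i\right)} \approx -6.4765 \cdot 10^{-5} + 3.7518 \cdot 10^{-7} i$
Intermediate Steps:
$v{\left(O,m \right)} = -3 + m$
$o = -15440$ ($o = 13 - 15453 = -15440$)
$l{\left(q \right)} = q^{\frac{3}{2}}$
$\frac{1}{l{\left(v{\left(8,-17 \right)} \right)} + o} = \frac{1}{\left(-3 - 17\right)^{\frac{3}{2}} - 15440} = \frac{1}{\left(-20\right)^{\frac{3}{2}} - 15440} = \frac{1}{- 40 i \sqrt{5} - 15440} = \frac{1}{-15440 - 40 i \sqrt{5}}$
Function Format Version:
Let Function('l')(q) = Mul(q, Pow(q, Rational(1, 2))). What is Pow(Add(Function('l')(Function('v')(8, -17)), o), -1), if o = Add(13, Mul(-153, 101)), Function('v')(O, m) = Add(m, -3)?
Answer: Mul(Rational(1, 40), I, Pow(Add(Pow(5, Rational(1, 2)), Mul(-386, I)), -1)) ≈ Add(-6.4765e-5, Mul(3.7518e-7, I))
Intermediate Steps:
Function('v')(O, m) = Add(-3, m)
o = -15440 (o = Add(13, -15453) = -15440)
Function('l')(q) = Pow(q, Rational(3, 2))
Pow(Add(Function('l')(Function('v')(8, -17)), o), -1) = Pow(Add(Pow(Add(-3, -17), Rational(3, 2)), -15440), -1) = Pow(Add(Pow(-20, Rational(3, 2)), -15440), -1) = Pow(Add(Mul(-40, I, Pow(5, Rational(1, 2))), -15440), -1) = Pow(Add(-15440, Mul(-40, I, Pow(5, Rational(1, 2)))), -1)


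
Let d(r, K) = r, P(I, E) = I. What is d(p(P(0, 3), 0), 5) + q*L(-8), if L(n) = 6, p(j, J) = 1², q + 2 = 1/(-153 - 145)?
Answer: -1642/149 ≈ -11.020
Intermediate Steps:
q = -597/298 (q = -2 + 1/(-153 - 145) = -2 + 1/(-298) = -2 - 1/298 = -597/298 ≈ -2.0034)
p(j, J) = 1
d(p(P(0, 3), 0), 5) + q*L(-8) = 1 - 597/298*6 = 1 - 1791/149 = -1642/149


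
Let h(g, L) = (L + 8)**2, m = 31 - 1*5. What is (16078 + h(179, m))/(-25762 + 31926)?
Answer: 8617/3082 ≈ 2.7959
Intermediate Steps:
m = 26 (m = 31 - 5 = 26)
h(g, L) = (8 + L)**2
(16078 + h(179, m))/(-25762 + 31926) = (16078 + (8 + 26)**2)/(-25762 + 31926) = (16078 + 34**2)/6164 = (16078 + 1156)*(1/6164) = 17234*(1/6164) = 8617/3082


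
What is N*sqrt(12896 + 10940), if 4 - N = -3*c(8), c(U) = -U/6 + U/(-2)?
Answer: -24*sqrt(5959) ≈ -1852.7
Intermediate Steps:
c(U) = -2*U/3 (c(U) = -U*(1/6) + U*(-1/2) = -U/6 - U/2 = -2*U/3)
N = -12 (N = 4 - (-3)*(-2/3*8) = 4 - (-3)*(-16)/3 = 4 - 1*16 = 4 - 16 = -12)
N*sqrt(12896 + 10940) = -12*sqrt(12896 + 10940) = -24*sqrt(5959)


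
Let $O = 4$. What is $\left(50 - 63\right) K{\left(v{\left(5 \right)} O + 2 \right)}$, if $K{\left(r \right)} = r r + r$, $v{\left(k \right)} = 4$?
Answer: $-4446$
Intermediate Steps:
$K{\left(r \right)} = r + r^{2}$ ($K{\left(r \right)} = r^{2} + r = r + r^{2}$)
$\left(50 - 63\right) K{\left(v{\left(5 \right)} O + 2 \right)} = \left(50 - 63\right) \left(4 \cdot 4 + 2\right) \left(1 + \left(4 \cdot 4 + 2\right)\right) = - 13 \left(16 + 2\right) \left(1 + \left(16 + 2\right)\right) = - 13 \cdot 18 \left(1 + 18\right) = - 13 \cdot 18 \cdot 19 = \left(-13\right) 342 = -4446$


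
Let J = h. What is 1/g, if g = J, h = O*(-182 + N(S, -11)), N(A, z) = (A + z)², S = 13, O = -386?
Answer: 1/68708 ≈ 1.4554e-5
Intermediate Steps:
h = 68708 (h = -386*(-182 + (13 - 11)²) = -386*(-182 + 2²) = -386*(-182 + 4) = -386*(-178) = 68708)
J = 68708
g = 68708
1/g = 1/68708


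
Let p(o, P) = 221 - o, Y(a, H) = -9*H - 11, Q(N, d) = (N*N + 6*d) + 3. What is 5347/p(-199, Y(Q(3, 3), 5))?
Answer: 5347/420 ≈ 12.731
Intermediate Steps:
Q(N, d) = 3 + N**2 + 6*d (Q(N, d) = (N**2 + 6*d) + 3 = 3 + N**2 + 6*d)
Y(a, H) = -11 - 9*H
5347/p(-199, Y(Q(3, 3), 5)) = 5347/(221 - 1*(-199)) = 5347/(221 + 199) = 5347/420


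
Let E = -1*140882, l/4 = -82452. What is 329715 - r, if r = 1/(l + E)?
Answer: 155193553351/470690 ≈ 3.2972e+5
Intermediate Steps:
l = -329808 (l = 4*(-82452) = -329808)
E = -140882
r = -1/470690 (r = 1/(-329808 - 140882) = 1/(-470690) = -1/470690 ≈ -2.1245e-6)
329715 - r = 329715 - 1*(-1/470690) = 329715 + 1/470690 = 155193553351/470690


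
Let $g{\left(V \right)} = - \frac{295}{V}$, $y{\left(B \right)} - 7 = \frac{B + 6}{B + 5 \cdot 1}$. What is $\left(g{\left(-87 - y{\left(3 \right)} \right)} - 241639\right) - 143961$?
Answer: $- \frac{293439240}{761} \approx -3.856 \cdot 10^{5}$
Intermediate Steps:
$y{\left(B \right)} = 7 + \frac{6 + B}{5 + B}$ ($y{\left(B \right)} = 7 + \frac{B + 6}{B + 5 \cdot 1} = 7 + \frac{6 + B}{B + 5} = 7 + \frac{6 + B}{5 + B}$)
$\left(g{\left(-87 - y{\left(3 \right)} \right)} - 241639\right) - 143961 = \left(- \frac{295}{-87 - \frac{41 + 8 \cdot 3}{5 + 3}} - 241639\right) - 143961 = \left(- \frac{295}{-87 - \frac{41 + 24}{8}} - 241639\right) - 143961 = \left(- \frac{295}{-87 - \frac{1}{8} \cdot 65} - 241639\right) - 143961 = \left(- \frac{295}{-87 - \frac{65}{8}} - 241639\right) - 143961 = \left(- \frac{295}{- \frac{761}{8}} - 241639\right) - 143961 = \left(\left(-295\right) \left(- \frac{8}{761}\right) - 241639\right) - 143961 = \left(\frac{2360}{761} - 241639\right) - 143961 = - \frac{183884919}{761} - 143961 = - \frac{293439240}{761}$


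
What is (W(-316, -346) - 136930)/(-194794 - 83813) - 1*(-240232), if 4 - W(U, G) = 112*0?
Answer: 22310151250/92869 ≈ 2.4023e+5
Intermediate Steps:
W(U, G) = 4 (W(U, G) = 4 - 112*0 = 4 - 1*0 = 4 + 0 = 4)
(W(-316, -346) - 136930)/(-194794 - 83813) - 1*(-240232) = (4 - 136930)/(-194794 - 83813) - 1*(-240232) = -136926/(-278607) + 240232 = -136926*(-1/278607) + 240232 = 45642/92869 + 240232 = 22310151250/92869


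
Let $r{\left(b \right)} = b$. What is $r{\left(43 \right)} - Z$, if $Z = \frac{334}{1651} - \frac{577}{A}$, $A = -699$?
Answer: $\frac{48438014}{1154049} \approx 41.972$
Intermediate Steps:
$Z = \frac{1186093}{1154049}$ ($Z = \frac{334}{1651} - \frac{577}{-699} = 334 \cdot \frac{1}{1651} - - \frac{577}{699} = \frac{334}{1651} + \frac{577}{699} = \frac{1186093}{1154049} \approx 1.0278$)
$r{\left(43 \right)} - Z = 43 - \frac{1186093}{1154049} = \frac{48438014}{1154049}$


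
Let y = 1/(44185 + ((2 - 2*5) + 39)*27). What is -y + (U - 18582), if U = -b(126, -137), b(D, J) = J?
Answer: -830430791/45022 ≈ -18445.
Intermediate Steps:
U = 137 (U = -1*(-137) = 137)
y = 1/45022 (y = 1/(44185 + ((2 - 10) + 39)*27) = 1/(44185 + (-8 + 39)*27) = 1/(44185 + 31*27) = 1/(44185 + 837) = 1/45022 ≈ 2.2211e-5)
-y + (U - 18582) = -1*1/45022 + (137 - 18582) = -1/45022 - 18445 = -830430791/45022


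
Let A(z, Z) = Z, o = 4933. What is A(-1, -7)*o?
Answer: -34531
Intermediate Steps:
A(-1, -7)*o = -7*4933 = -34531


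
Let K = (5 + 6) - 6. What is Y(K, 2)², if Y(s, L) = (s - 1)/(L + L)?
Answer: 1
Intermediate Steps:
K = 5 (K = 11 - 6 = 5)
Y(s, L) = (-1 + s)/(2*L) (Y(s, L) = (-1 + s)/((2*L)) = (-1 + s)*(1/(2*L)) = (-1 + s)/(2*L))
Y(K, 2)² = ((½)*(-1 + 5)/2)² = ((½)*(½)*4)² = 1² = 1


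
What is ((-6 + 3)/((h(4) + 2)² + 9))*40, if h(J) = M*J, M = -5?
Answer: -40/111 ≈ -0.36036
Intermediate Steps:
h(J) = -5*J
((-6 + 3)/((h(4) + 2)² + 9))*40 = ((-6 + 3)/((-5*4 + 2)² + 9))*40 = -3/((-20 + 2)² + 9)*40 = -3/((-18)² + 9)*40 = -3/(324 + 9)*40 = -3/333*40 = -3*1/333*40 = -1/111*40 = -40/111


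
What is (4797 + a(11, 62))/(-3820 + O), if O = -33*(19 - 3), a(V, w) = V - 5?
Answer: -4803/4348 ≈ -1.1046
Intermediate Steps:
a(V, w) = -5 + V
O = -528 (O = -33*16 = -528)
(4797 + a(11, 62))/(-3820 + O) = (4797 + (-5 + 11))/(-3820 - 528) = (4797 + 6)/(-4348) = 4803*(-1/4348) = -4803/4348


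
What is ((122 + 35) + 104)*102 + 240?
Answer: 26862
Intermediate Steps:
((122 + 35) + 104)*102 + 240 = (157 + 104)*102 + 240 = 261*102 + 240 = 26622 + 240 = 26862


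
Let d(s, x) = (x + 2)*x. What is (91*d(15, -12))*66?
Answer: 720720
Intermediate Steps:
d(s, x) = x*(2 + x) (d(s, x) = (2 + x)*x = x*(2 + x))
(91*d(15, -12))*66 = (91*(-12*(2 - 12)))*66 = (91*(-12*(-10)))*66 = (91*120)*66 = 10920*66 = 720720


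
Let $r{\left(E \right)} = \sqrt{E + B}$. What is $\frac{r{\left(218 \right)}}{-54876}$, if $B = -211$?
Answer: $- \frac{\sqrt{7}}{54876} \approx -4.8213 \cdot 10^{-5}$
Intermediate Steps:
$r{\left(E \right)} = \sqrt{-211 + E}$ ($r{\left(E \right)} = \sqrt{E - 211} = \sqrt{-211 + E}$)
$\frac{r{\left(218 \right)}}{-54876} = \frac{\sqrt{-211 + 218}}{-54876} = \sqrt{7} \left(- \frac{1}{54876}\right) = - \frac{\sqrt{7}}{54876}$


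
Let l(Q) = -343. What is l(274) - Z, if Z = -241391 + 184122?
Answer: 56926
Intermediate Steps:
Z = -57269
l(274) - Z = -343 - 1*(-57269) = -343 + 57269 = 56926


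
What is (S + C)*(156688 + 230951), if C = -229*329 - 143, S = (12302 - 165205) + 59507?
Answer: -65464474320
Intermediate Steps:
S = -93396 (S = -152903 + 59507 = -93396)
C = -75484 (C = -75341 - 143 = -75484)
(S + C)*(156688 + 230951) = (-93396 - 75484)*(156688 + 230951) = -168880*387639 = -65464474320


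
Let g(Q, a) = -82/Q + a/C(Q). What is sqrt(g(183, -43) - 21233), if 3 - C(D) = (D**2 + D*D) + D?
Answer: I*sqrt(39594346601843306)/1365546 ≈ 145.72*I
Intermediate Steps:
C(D) = 3 - D - 2*D**2 (C(D) = 3 - ((D**2 + D*D) + D) = 3 - ((D**2 + D**2) + D) = 3 - (2*D**2 + D) = 3 - (D + 2*D**2) = 3 + (-D - 2*D**2) = 3 - D - 2*D**2)
g(Q, a) = -82/Q + a/(3 - Q - 2*Q**2)
sqrt(g(183, -43) - 21233) = sqrt((246 - 164*183**2 - 82*183 - 1*183*(-43))/(183*(-3 + 183 + 2*183**2)) - 21233) = sqrt((246 - 164*33489 - 15006 + 7869)/(183*(-3 + 183 + 2*33489)) - 21233) = sqrt((246 - 5492196 - 15006 + 7869)/(183*(-3 + 183 + 66978)) - 21233) = sqrt((1/183)*(-5499087)/67158 - 21233) = sqrt((1/183)*(1/67158)*(-5499087) - 21233) = sqrt(-1833029/4096638 - 21233) = sqrt(-86985747683/4096638) = I*sqrt(39594346601843306)/1365546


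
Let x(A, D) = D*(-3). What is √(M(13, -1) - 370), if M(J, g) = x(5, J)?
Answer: I*√409 ≈ 20.224*I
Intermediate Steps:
x(A, D) = -3*D
M(J, g) = -3*J
√(M(13, -1) - 370) = √(-3*13 - 370) = √(-39 - 370) = √(-409) = I*√409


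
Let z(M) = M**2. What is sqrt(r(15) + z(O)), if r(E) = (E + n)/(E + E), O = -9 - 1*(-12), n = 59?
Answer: 2*sqrt(645)/15 ≈ 3.3862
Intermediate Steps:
O = 3 (O = -9 + 12 = 3)
r(E) = (59 + E)/(2*E) (r(E) = (E + 59)/(E + E) = (59 + E)/((2*E)) = (59 + E)*(1/(2*E)) = (59 + E)/(2*E))
sqrt(r(15) + z(O)) = sqrt((1/2)*(59 + 15)/15 + 3**2) = sqrt((1/2)*(1/15)*74 + 9) = sqrt(37/15 + 9) = sqrt(172/15) = 2*sqrt(645)/15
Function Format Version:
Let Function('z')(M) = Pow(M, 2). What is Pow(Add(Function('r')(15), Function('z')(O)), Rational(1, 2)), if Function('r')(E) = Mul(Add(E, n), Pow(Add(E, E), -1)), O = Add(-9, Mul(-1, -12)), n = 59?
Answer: Mul(Rational(2, 15), Pow(645, Rational(1, 2))) ≈ 3.3862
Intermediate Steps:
O = 3 (O = Add(-9, 12) = 3)
Function('r')(E) = Mul(Rational(1, 2), Pow(E, -1), Add(59, E)) (Function('r')(E) = Mul(Add(E, 59), Pow(Add(E, E), -1)) = Mul(Add(59, E), Pow(Mul(2, E), -1)) = Mul(Add(59, E), Mul(Rational(1, 2), Pow(E, -1))) = Mul(Rational(1, 2), Pow(E, -1), Add(59, E)))
Pow(Add(Function('r')(15), Function('z')(O)), Rational(1, 2)) = Pow(Add(Mul(Rational(1, 2), Pow(15, -1), Add(59, 15)), Pow(3, 2)), Rational(1, 2)) = Pow(Add(Mul(Rational(1, 2), Rational(1, 15), 74), 9), Rational(1, 2)) = Pow(Add(Rational(37, 15), 9), Rational(1, 2)) = Pow(Rational(172, 15), Rational(1, 2)) = Mul(Rational(2, 15), Pow(645, Rational(1, 2)))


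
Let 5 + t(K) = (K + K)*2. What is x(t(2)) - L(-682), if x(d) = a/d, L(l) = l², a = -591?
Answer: -465321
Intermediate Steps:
t(K) = -5 + 4*K (t(K) = -5 + (K + K)*2 = -5 + (2*K)*2 = -5 + 4*K)
x(d) = -591/d
x(t(2)) - L(-682) = -591/(-5 + 4*2) - 1*(-682)² = -591/(-5 + 8) - 1*465124 = -591/3 - 465124 = -591*⅓ - 465124 = -197 - 465124 = -465321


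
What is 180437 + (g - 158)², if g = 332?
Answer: 210713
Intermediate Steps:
180437 + (g - 158)² = 180437 + (332 - 158)² = 180437 + 174² = 180437 + 30276 = 210713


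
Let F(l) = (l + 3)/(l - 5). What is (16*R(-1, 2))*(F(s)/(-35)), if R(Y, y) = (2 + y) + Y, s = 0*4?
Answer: 144/175 ≈ 0.82286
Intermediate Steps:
s = 0
R(Y, y) = 2 + Y + y
F(l) = (3 + l)/(-5 + l)
(16*R(-1, 2))*(F(s)/(-35)) = (16*(2 - 1 + 2))*(((3 + 0)/(-5 + 0))/(-35)) = (16*3)*((3/(-5))*(-1/35)) = 48*(-⅕*3*(-1/35)) = 48*(-⅗*(-1/35)) = 48*(3/175) = 144/175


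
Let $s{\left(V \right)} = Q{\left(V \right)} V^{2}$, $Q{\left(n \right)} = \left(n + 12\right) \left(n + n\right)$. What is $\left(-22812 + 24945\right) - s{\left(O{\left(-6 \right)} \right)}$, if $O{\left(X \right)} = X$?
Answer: $4725$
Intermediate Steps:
$Q{\left(n \right)} = 2 n \left(12 + n\right)$ ($Q{\left(n \right)} = \left(12 + n\right) 2 n = 2 n \left(12 + n\right)$)
$s{\left(V \right)} = 2 V^{3} \left(12 + V\right)$ ($s{\left(V \right)} = 2 V \left(12 + V\right) V^{2} = 2 V^{3} \left(12 + V\right)$)
$\left(-22812 + 24945\right) - s{\left(O{\left(-6 \right)} \right)} = \left(-22812 + 24945\right) - 2 \left(-6\right)^{3} \left(12 - 6\right) = 2133 - 2 \left(-216\right) 6 = 2133 - -2592 = 2133 + 2592 = 4725$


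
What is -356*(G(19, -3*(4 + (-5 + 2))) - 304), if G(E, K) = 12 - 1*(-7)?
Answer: 101460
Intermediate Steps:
G(E, K) = 19 (G(E, K) = 12 + 7 = 19)
-356*(G(19, -3*(4 + (-5 + 2))) - 304) = -356*(19 - 304) = -356*(-285) = 101460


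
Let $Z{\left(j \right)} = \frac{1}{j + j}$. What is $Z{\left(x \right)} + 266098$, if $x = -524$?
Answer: $\frac{278870703}{1048} \approx 2.661 \cdot 10^{5}$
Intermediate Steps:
$Z{\left(j \right)} = \frac{1}{2 j}$
$Z{\left(x \right)} + 266098 = \frac{1}{2 \left(-524\right)} + 266098 = \frac{1}{2} \left(- \frac{1}{524}\right) + 266098 = - \frac{1}{1048} + 266098 = \frac{278870703}{1048}$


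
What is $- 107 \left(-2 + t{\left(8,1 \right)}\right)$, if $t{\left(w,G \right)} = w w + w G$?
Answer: $-7490$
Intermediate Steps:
$t{\left(w,G \right)} = w^{2} + G w$
$- 107 \left(-2 + t{\left(8,1 \right)}\right) = - 107 \left(-2 + 8 \left(1 + 8\right)\right) = - 107 \left(-2 + 8 \cdot 9\right) = - 107 \left(-2 + 72\right) = \left(-107\right) 70 = -7490$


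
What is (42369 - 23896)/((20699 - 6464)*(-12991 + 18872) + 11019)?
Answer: 18473/83727054 ≈ 0.00022063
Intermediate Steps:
(42369 - 23896)/((20699 - 6464)*(-12991 + 18872) + 11019) = 18473/(14235*5881 + 11019) = 18473/(83716035 + 11019) = 18473/83727054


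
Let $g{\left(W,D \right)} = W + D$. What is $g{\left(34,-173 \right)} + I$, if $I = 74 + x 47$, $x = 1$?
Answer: $-18$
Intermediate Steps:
$g{\left(W,D \right)} = D + W$
$I = 121$ ($I = 74 + 1 \cdot 47 = 74 + 47 = 121$)
$g{\left(34,-173 \right)} + I = \left(-173 + 34\right) + 121 = -139 + 121 = -18$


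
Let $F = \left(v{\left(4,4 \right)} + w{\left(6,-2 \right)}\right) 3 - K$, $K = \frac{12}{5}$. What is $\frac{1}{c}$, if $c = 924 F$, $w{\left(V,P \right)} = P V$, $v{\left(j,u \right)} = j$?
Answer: $- \frac{5}{121968} \approx -4.0994 \cdot 10^{-5}$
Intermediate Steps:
$K = \frac{12}{5}$ ($K = 12 \cdot \frac{1}{5} = \frac{12}{5} \approx 2.4$)
$F = - \frac{132}{5}$ ($F = \left(4 - 12\right) 3 - \frac{12}{5} = \left(-8\right) 3 - \frac{12}{5} = -24 - \frac{12}{5} = - \frac{132}{5} \approx -26.4$)
$c = - \frac{121968}{5}$ ($c = 924 \left(- \frac{132}{5}\right) = - \frac{121968}{5} \approx -24394.0$)
$\frac{1}{c} = \frac{1}{- \frac{121968}{5}} = - \frac{5}{121968}$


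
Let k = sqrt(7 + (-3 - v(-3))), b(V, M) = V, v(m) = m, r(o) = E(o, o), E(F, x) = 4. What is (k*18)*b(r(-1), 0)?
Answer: 72*sqrt(7) ≈ 190.49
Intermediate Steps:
r(o) = 4
k = sqrt(7) (k = sqrt(7 + (-3 - 1*(-3))) = sqrt(7 + (-3 + 3)) = sqrt(7 + 0) = sqrt(7) ≈ 2.6458)
(k*18)*b(r(-1), 0) = (sqrt(7)*18)*4 = (18*sqrt(7))*4 = 72*sqrt(7)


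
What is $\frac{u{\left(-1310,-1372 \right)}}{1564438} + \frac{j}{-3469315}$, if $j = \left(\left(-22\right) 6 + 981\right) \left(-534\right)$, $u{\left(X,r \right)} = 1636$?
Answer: $\frac{357469398824}{2713764109985} \approx 0.13172$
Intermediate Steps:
$j = -453366$ ($j = \left(-132 + 981\right) \left(-534\right) = 849 \left(-534\right) = -453366$)
$\frac{u{\left(-1310,-1372 \right)}}{1564438} + \frac{j}{-3469315} = \frac{1636}{1564438} - \frac{453366}{-3469315} = 1636 \cdot \frac{1}{1564438} - - \frac{453366}{3469315} = \frac{818}{782219} + \frac{453366}{3469315} = \frac{357469398824}{2713764109985}$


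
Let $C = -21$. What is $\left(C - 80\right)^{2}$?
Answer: $10201$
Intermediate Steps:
$\left(C - 80\right)^{2} = \left(-21 - 80\right)^{2} = \left(-101\right)^{2} = 10201$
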